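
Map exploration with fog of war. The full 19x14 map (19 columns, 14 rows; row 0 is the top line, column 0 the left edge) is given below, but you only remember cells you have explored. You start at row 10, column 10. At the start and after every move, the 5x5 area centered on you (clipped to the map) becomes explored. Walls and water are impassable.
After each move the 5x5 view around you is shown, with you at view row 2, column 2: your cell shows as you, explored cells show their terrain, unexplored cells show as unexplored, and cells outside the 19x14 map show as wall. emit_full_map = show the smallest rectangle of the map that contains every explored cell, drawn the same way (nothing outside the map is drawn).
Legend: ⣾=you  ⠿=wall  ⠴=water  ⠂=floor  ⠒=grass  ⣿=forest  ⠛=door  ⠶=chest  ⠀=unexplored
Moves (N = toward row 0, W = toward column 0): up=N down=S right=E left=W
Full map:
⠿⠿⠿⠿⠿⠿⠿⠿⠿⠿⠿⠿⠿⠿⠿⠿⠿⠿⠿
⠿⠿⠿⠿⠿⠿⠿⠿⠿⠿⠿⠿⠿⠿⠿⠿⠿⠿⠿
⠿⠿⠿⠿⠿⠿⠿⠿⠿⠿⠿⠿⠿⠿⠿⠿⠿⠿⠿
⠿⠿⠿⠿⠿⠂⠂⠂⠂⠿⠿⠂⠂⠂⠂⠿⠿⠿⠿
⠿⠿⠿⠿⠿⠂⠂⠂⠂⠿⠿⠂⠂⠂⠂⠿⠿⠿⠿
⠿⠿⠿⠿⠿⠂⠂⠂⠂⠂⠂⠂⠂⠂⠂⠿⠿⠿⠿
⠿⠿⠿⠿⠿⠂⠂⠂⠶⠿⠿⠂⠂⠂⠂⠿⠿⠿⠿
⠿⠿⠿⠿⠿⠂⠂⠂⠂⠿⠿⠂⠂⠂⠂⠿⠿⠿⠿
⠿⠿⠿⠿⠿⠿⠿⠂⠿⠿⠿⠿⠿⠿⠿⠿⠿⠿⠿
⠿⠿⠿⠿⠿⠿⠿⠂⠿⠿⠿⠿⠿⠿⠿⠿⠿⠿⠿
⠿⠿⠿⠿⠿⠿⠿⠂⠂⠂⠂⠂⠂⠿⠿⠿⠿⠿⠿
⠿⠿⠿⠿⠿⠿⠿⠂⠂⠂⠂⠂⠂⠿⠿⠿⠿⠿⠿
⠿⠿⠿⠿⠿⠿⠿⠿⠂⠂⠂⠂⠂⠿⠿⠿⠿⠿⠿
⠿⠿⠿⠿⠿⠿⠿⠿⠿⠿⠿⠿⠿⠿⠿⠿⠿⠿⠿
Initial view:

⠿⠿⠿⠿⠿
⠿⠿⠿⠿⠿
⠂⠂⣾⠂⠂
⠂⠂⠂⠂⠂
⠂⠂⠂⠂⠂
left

⠂⠿⠿⠿⠿
⠂⠿⠿⠿⠿
⠂⠂⣾⠂⠂
⠂⠂⠂⠂⠂
⠿⠂⠂⠂⠂

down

⠂⠿⠿⠿⠿
⠂⠂⠂⠂⠂
⠂⠂⣾⠂⠂
⠿⠂⠂⠂⠂
⠿⠿⠿⠿⠿

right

⠿⠿⠿⠿⠿
⠂⠂⠂⠂⠂
⠂⠂⣾⠂⠂
⠂⠂⠂⠂⠂
⠿⠿⠿⠿⠿

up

⠿⠿⠿⠿⠿
⠿⠿⠿⠿⠿
⠂⠂⣾⠂⠂
⠂⠂⠂⠂⠂
⠂⠂⠂⠂⠂

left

⠂⠿⠿⠿⠿
⠂⠿⠿⠿⠿
⠂⠂⣾⠂⠂
⠂⠂⠂⠂⠂
⠿⠂⠂⠂⠂

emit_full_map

⠂⠿⠿⠿⠿⠿
⠂⠿⠿⠿⠿⠿
⠂⠂⣾⠂⠂⠂
⠂⠂⠂⠂⠂⠂
⠿⠂⠂⠂⠂⠂
⠿⠿⠿⠿⠿⠿

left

⠿⠂⠿⠿⠿
⠿⠂⠿⠿⠿
⠿⠂⣾⠂⠂
⠿⠂⠂⠂⠂
⠿⠿⠂⠂⠂

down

⠿⠂⠿⠿⠿
⠿⠂⠂⠂⠂
⠿⠂⣾⠂⠂
⠿⠿⠂⠂⠂
⠿⠿⠿⠿⠿

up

⠿⠂⠿⠿⠿
⠿⠂⠿⠿⠿
⠿⠂⣾⠂⠂
⠿⠂⠂⠂⠂
⠿⠿⠂⠂⠂


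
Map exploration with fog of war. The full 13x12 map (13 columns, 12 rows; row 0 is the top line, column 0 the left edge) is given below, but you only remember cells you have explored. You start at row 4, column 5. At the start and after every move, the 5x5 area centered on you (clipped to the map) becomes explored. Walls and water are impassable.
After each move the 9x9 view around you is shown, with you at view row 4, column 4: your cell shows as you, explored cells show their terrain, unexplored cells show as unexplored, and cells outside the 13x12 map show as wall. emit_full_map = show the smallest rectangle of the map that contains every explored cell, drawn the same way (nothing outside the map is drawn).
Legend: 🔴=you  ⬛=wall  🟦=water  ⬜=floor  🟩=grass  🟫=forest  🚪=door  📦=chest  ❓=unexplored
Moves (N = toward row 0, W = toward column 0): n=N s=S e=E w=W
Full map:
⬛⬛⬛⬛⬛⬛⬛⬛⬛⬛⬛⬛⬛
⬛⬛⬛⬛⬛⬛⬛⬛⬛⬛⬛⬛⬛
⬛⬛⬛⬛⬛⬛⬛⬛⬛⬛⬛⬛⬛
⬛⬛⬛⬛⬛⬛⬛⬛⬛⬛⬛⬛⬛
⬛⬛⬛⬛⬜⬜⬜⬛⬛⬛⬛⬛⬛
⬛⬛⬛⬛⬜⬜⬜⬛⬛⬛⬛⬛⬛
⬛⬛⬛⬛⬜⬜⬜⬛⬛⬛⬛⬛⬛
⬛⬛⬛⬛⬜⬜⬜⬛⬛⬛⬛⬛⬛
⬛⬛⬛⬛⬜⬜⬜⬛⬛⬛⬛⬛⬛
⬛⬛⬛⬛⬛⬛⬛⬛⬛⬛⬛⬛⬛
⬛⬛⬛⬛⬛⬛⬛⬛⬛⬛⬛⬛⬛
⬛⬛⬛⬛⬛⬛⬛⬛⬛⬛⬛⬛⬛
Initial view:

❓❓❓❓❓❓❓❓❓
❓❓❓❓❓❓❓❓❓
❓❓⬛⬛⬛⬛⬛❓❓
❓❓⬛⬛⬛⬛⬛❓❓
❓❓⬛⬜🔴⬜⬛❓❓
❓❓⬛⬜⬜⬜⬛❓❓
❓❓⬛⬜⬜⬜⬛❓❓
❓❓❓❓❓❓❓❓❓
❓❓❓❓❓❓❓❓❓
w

❓❓❓❓❓❓❓❓❓
❓❓❓❓❓❓❓❓❓
❓❓⬛⬛⬛⬛⬛⬛❓
❓❓⬛⬛⬛⬛⬛⬛❓
❓❓⬛⬛🔴⬜⬜⬛❓
❓❓⬛⬛⬜⬜⬜⬛❓
❓❓⬛⬛⬜⬜⬜⬛❓
❓❓❓❓❓❓❓❓❓
❓❓❓❓❓❓❓❓❓

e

❓❓❓❓❓❓❓❓❓
❓❓❓❓❓❓❓❓❓
❓⬛⬛⬛⬛⬛⬛❓❓
❓⬛⬛⬛⬛⬛⬛❓❓
❓⬛⬛⬜🔴⬜⬛❓❓
❓⬛⬛⬜⬜⬜⬛❓❓
❓⬛⬛⬜⬜⬜⬛❓❓
❓❓❓❓❓❓❓❓❓
❓❓❓❓❓❓❓❓❓

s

❓❓❓❓❓❓❓❓❓
❓⬛⬛⬛⬛⬛⬛❓❓
❓⬛⬛⬛⬛⬛⬛❓❓
❓⬛⬛⬜⬜⬜⬛❓❓
❓⬛⬛⬜🔴⬜⬛❓❓
❓⬛⬛⬜⬜⬜⬛❓❓
❓❓⬛⬜⬜⬜⬛❓❓
❓❓❓❓❓❓❓❓❓
❓❓❓❓❓❓❓❓❓

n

❓❓❓❓❓❓❓❓❓
❓❓❓❓❓❓❓❓❓
❓⬛⬛⬛⬛⬛⬛❓❓
❓⬛⬛⬛⬛⬛⬛❓❓
❓⬛⬛⬜🔴⬜⬛❓❓
❓⬛⬛⬜⬜⬜⬛❓❓
❓⬛⬛⬜⬜⬜⬛❓❓
❓❓⬛⬜⬜⬜⬛❓❓
❓❓❓❓❓❓❓❓❓

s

❓❓❓❓❓❓❓❓❓
❓⬛⬛⬛⬛⬛⬛❓❓
❓⬛⬛⬛⬛⬛⬛❓❓
❓⬛⬛⬜⬜⬜⬛❓❓
❓⬛⬛⬜🔴⬜⬛❓❓
❓⬛⬛⬜⬜⬜⬛❓❓
❓❓⬛⬜⬜⬜⬛❓❓
❓❓❓❓❓❓❓❓❓
❓❓❓❓❓❓❓❓❓

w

❓❓❓❓❓❓❓❓❓
❓❓⬛⬛⬛⬛⬛⬛❓
❓❓⬛⬛⬛⬛⬛⬛❓
❓❓⬛⬛⬜⬜⬜⬛❓
❓❓⬛⬛🔴⬜⬜⬛❓
❓❓⬛⬛⬜⬜⬜⬛❓
❓❓⬛⬛⬜⬜⬜⬛❓
❓❓❓❓❓❓❓❓❓
❓❓❓❓❓❓❓❓❓

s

❓❓⬛⬛⬛⬛⬛⬛❓
❓❓⬛⬛⬛⬛⬛⬛❓
❓❓⬛⬛⬜⬜⬜⬛❓
❓❓⬛⬛⬜⬜⬜⬛❓
❓❓⬛⬛🔴⬜⬜⬛❓
❓❓⬛⬛⬜⬜⬜⬛❓
❓❓⬛⬛⬜⬜⬜❓❓
❓❓❓❓❓❓❓❓❓
❓❓❓❓❓❓❓❓❓

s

❓❓⬛⬛⬛⬛⬛⬛❓
❓❓⬛⬛⬜⬜⬜⬛❓
❓❓⬛⬛⬜⬜⬜⬛❓
❓❓⬛⬛⬜⬜⬜⬛❓
❓❓⬛⬛🔴⬜⬜⬛❓
❓❓⬛⬛⬜⬜⬜❓❓
❓❓⬛⬛⬛⬛⬛❓❓
❓❓❓❓❓❓❓❓❓
❓❓❓❓❓❓❓❓❓

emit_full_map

⬛⬛⬛⬛⬛⬛
⬛⬛⬛⬛⬛⬛
⬛⬛⬜⬜⬜⬛
⬛⬛⬜⬜⬜⬛
⬛⬛⬜⬜⬜⬛
⬛⬛🔴⬜⬜⬛
⬛⬛⬜⬜⬜❓
⬛⬛⬛⬛⬛❓


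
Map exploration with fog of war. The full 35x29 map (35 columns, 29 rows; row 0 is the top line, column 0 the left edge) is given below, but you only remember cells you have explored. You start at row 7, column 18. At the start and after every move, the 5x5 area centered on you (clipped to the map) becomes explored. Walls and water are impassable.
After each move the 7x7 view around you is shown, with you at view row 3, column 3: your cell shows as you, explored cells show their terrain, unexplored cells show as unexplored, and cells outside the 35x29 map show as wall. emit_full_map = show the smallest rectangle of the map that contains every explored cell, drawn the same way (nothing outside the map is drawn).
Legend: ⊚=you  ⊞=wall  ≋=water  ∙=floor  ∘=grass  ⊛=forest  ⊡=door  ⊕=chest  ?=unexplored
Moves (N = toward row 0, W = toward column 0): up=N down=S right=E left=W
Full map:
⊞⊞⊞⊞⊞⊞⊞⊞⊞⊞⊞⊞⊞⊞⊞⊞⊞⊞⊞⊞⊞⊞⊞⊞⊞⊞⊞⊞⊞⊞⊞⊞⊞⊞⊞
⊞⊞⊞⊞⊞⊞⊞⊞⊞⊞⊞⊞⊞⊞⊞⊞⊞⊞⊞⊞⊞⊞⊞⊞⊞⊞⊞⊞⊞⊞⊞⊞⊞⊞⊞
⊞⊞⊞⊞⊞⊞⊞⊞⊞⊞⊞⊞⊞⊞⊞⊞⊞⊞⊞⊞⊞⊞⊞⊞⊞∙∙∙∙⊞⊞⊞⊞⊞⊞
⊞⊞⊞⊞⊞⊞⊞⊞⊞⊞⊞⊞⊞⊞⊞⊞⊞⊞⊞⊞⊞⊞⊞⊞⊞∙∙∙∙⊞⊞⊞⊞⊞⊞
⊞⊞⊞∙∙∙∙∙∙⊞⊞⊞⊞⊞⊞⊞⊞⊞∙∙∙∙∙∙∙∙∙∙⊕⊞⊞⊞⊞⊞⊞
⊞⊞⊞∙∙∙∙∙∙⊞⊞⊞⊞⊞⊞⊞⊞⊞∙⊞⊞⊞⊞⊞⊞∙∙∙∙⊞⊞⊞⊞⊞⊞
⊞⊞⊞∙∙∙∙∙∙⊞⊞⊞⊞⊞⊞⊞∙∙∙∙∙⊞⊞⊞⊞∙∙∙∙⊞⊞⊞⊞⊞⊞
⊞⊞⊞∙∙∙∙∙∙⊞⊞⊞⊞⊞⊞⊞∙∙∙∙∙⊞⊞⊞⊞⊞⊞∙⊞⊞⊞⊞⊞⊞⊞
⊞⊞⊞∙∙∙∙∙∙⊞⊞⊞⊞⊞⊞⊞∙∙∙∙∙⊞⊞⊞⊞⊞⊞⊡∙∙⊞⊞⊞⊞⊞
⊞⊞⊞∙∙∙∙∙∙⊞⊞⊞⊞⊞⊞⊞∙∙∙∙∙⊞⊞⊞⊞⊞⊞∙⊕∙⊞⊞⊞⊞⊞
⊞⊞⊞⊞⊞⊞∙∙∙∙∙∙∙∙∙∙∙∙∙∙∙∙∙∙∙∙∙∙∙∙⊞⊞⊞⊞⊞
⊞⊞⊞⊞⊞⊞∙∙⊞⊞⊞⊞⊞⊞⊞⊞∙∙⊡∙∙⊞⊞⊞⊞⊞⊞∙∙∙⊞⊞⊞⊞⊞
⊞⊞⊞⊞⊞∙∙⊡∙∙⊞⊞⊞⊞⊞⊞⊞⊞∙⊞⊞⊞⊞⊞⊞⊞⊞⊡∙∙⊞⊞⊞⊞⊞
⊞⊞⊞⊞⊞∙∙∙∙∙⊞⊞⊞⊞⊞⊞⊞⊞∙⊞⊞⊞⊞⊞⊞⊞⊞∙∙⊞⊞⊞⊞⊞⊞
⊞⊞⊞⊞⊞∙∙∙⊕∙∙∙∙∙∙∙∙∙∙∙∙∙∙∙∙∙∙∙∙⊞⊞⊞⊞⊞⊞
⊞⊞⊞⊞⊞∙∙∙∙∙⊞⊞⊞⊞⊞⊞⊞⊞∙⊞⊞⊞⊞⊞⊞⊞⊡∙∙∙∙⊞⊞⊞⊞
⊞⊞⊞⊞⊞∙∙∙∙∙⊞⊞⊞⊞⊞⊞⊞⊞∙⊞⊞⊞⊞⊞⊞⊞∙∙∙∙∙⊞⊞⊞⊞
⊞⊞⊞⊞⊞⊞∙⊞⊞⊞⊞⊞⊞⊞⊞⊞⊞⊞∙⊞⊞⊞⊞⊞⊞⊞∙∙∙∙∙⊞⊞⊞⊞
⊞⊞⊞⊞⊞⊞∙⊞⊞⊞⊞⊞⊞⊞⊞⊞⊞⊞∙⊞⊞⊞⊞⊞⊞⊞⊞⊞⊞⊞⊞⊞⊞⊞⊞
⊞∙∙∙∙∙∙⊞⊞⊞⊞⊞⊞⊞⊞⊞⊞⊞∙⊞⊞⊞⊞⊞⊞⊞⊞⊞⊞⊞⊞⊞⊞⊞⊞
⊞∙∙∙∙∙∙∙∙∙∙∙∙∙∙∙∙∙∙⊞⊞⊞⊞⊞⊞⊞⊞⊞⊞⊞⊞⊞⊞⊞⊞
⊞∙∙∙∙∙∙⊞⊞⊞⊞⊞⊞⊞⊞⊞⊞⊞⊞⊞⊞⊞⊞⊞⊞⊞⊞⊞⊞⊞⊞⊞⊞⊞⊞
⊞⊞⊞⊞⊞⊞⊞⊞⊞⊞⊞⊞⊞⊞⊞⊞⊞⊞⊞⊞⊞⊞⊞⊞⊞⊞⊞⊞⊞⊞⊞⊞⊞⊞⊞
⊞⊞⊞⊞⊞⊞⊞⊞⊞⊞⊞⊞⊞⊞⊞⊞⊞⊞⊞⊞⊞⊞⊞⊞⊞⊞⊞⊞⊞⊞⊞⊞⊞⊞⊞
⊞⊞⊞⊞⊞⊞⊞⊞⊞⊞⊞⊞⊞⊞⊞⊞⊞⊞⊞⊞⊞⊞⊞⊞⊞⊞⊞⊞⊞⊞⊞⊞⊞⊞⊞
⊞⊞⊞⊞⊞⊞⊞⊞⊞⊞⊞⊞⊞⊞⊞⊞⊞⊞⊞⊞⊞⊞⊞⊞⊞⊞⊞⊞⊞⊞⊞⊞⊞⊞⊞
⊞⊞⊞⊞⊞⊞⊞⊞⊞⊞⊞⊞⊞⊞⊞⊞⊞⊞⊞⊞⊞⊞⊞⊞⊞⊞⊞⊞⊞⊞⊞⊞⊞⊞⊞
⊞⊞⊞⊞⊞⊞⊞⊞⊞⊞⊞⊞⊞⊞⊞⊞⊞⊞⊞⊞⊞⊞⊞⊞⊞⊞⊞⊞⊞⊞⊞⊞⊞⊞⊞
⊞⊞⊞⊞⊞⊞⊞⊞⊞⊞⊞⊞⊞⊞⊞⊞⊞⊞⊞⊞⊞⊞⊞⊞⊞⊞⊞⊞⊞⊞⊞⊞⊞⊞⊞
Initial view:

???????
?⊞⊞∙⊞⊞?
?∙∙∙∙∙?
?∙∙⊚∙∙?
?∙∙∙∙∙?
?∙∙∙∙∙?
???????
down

?⊞⊞∙⊞⊞?
?∙∙∙∙∙?
?∙∙∙∙∙?
?∙∙⊚∙∙?
?∙∙∙∙∙?
?∙∙∙∙∙?
???????

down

?∙∙∙∙∙?
?∙∙∙∙∙?
?∙∙∙∙∙?
?∙∙⊚∙∙?
?∙∙∙∙∙?
?∙∙⊡∙∙?
???????

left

??∙∙∙∙∙
?⊞∙∙∙∙∙
?⊞∙∙∙∙∙
?⊞∙⊚∙∙∙
?∙∙∙∙∙∙
?⊞∙∙⊡∙∙
???????

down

?⊞∙∙∙∙∙
?⊞∙∙∙∙∙
?⊞∙∙∙∙∙
?∙∙⊚∙∙∙
?⊞∙∙⊡∙∙
?⊞⊞⊞∙⊞?
???????

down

?⊞∙∙∙∙∙
?⊞∙∙∙∙∙
?∙∙∙∙∙∙
?⊞∙⊚⊡∙∙
?⊞⊞⊞∙⊞?
?⊞⊞⊞∙⊞?
???????

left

??⊞∙∙∙∙
?⊞⊞∙∙∙∙
?∙∙∙∙∙∙
?⊞⊞⊚∙⊡∙
?⊞⊞⊞⊞∙⊞
?⊞⊞⊞⊞∙⊞
???????

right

?⊞∙∙∙∙∙
⊞⊞∙∙∙∙∙
∙∙∙∙∙∙∙
⊞⊞∙⊚⊡∙∙
⊞⊞⊞⊞∙⊞?
⊞⊞⊞⊞∙⊞?
???????

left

??⊞∙∙∙∙
?⊞⊞∙∙∙∙
?∙∙∙∙∙∙
?⊞⊞⊚∙⊡∙
?⊞⊞⊞⊞∙⊞
?⊞⊞⊞⊞∙⊞
???????

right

?⊞∙∙∙∙∙
⊞⊞∙∙∙∙∙
∙∙∙∙∙∙∙
⊞⊞∙⊚⊡∙∙
⊞⊞⊞⊞∙⊞?
⊞⊞⊞⊞∙⊞?
???????

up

?⊞∙∙∙∙∙
?⊞∙∙∙∙∙
⊞⊞∙∙∙∙∙
∙∙∙⊚∙∙∙
⊞⊞∙∙⊡∙∙
⊞⊞⊞⊞∙⊞?
⊞⊞⊞⊞∙⊞?


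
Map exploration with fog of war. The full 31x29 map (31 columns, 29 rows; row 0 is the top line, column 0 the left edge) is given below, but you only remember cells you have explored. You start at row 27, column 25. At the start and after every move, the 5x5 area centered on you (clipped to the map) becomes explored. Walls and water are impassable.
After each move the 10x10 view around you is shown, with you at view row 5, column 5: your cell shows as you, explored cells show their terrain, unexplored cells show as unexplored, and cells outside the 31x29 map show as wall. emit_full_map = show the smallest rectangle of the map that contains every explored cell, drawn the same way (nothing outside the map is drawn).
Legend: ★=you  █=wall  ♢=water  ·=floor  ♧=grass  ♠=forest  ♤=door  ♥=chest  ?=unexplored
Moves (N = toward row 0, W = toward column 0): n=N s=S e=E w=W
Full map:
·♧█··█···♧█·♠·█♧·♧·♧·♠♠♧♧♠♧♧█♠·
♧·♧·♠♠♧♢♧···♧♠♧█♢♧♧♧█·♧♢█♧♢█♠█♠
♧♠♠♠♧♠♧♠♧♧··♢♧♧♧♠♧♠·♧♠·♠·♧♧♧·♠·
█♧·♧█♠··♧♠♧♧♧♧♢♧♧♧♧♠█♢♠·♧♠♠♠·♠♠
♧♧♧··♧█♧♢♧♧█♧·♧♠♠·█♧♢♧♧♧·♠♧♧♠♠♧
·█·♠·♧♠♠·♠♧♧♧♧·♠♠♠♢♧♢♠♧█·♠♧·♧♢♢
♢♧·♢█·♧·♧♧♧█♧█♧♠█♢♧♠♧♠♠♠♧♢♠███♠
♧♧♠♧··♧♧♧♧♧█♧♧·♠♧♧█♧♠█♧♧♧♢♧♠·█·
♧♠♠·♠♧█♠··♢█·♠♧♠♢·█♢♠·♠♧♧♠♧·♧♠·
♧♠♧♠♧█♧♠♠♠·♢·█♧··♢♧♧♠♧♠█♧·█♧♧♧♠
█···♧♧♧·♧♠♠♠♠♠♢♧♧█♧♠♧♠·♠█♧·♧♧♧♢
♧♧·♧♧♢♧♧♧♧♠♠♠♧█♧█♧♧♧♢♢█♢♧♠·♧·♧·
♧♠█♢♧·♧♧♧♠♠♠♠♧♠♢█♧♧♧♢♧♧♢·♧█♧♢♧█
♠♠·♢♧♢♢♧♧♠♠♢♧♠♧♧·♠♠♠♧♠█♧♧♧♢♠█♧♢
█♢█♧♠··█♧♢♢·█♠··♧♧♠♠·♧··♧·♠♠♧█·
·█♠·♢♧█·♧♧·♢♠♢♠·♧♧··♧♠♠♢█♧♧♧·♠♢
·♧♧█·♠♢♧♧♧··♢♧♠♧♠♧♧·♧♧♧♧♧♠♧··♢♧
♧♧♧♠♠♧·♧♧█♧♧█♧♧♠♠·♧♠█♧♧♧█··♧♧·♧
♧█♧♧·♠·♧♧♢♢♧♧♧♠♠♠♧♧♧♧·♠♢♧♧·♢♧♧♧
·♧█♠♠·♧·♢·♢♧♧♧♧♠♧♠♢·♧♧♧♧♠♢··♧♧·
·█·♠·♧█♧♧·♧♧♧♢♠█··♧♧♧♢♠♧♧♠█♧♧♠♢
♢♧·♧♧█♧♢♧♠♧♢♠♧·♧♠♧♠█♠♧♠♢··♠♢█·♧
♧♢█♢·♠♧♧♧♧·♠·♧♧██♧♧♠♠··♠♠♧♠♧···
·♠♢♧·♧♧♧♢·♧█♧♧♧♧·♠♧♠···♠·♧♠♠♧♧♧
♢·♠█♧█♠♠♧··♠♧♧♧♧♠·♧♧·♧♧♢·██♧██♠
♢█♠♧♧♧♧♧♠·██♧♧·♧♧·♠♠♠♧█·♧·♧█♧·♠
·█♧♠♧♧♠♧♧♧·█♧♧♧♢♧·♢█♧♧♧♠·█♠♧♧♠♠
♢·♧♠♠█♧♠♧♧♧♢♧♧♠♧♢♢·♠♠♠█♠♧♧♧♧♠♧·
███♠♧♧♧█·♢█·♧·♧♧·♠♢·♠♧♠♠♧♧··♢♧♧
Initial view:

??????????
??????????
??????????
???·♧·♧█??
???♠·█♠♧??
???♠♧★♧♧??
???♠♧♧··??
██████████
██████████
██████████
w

??????????
??????????
??????????
???█·♧·♧█?
???♧♠·█♠♧?
???█♠★♧♧♧?
???♠♠♧♧··?
██████████
██████████
██████████

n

??????????
??????????
??????????
???♧♢·██??
???█·♧·♧█?
???♧♠★█♠♧?
???█♠♧♧♧♧?
???♠♠♧♧··?
██████████
██████████

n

??????????
??????????
??????????
???·♠·♧♠??
???♧♢·██??
???█·★·♧█?
???♧♠·█♠♧?
???█♠♧♧♧♧?
???♠♠♧♧··?
██████████

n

??????????
??????????
??????????
???·♠♠♧♠??
???·♠·♧♠??
???♧♢★██??
???█·♧·♧█?
???♧♠·█♠♧?
???█♠♧♧♧♧?
???♠♠♧♧··?

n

??????????
??????????
??????????
???♠♢··♠??
???·♠♠♧♠??
???·♠★♧♠??
???♧♢·██??
???█·♧·♧█?
???♧♠·█♠♧?
???█♠♧♧♧♧?

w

??????????
??????????
??????????
???♧♠♢··♠?
???··♠♠♧♠?
???··★·♧♠?
???♧♧♢·██?
???♧█·♧·♧█
????♧♠·█♠♧
????█♠♧♧♧♧

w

??????????
??????????
??????????
???♠♧♠♢··♠
???♠··♠♠♧♠
???··★♠·♧♠
???·♧♧♢·██
???♠♧█·♧·♧
?????♧♠·█♠
?????█♠♧♧♧

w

??????????
??????????
??????????
???█♠♧♠♢··
???♠♠··♠♠♧
???♠·★·♠·♧
???♧·♧♧♢·█
???♠♠♧█·♧·
??????♧♠·█
??????█♠♧♧

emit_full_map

█♠♧♠♢··♠?
♠♠··♠♠♧♠?
♠·★·♠·♧♠?
♧·♧♧♢·██?
♠♠♧█·♧·♧█
???♧♠·█♠♧
???█♠♧♧♧♧
???♠♠♧♧··

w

??????????
??????????
??????????
???♠█♠♧♠♢·
???♧♠♠··♠♠
???♧♠★··♠·
???♧♧·♧♧♢·
???♠♠♠♧█·♧
???????♧♠·
???????█♠♧

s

??????????
??????????
???♠█♠♧♠♢·
???♧♠♠··♠♠
???♧♠···♠·
???♧♧★♧♧♢·
???♠♠♠♧█·♧
???♢█♧♧♧♠·
???????█♠♧
???????♠♠♧

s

??????????
???♠█♠♧♠♢·
???♧♠♠··♠♠
???♧♠···♠·
???♧♧·♧♧♢·
???♠♠★♧█·♧
???♢█♧♧♧♠·
???·♠♠♠█♠♧
???????♠♠♧
██████████

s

???♠█♠♧♠♢·
???♧♠♠··♠♠
???♧♠···♠·
???♧♧·♧♧♢·
???♠♠♠♧█·♧
???♢█★♧♧♠·
???·♠♠♠█♠♧
???♢·♠♧♠♠♧
██████████
██████████

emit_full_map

♠█♠♧♠♢··♠?
♧♠♠··♠♠♧♠?
♧♠···♠·♧♠?
♧♧·♧♧♢·██?
♠♠♠♧█·♧·♧█
♢█★♧♧♠·█♠♧
·♠♠♠█♠♧♧♧♧
♢·♠♧♠♠♧♧··

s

???♧♠♠··♠♠
???♧♠···♠·
???♧♧·♧♧♢·
???♠♠♠♧█·♧
???♢█♧♧♧♠·
???·♠★♠█♠♧
???♢·♠♧♠♠♧
██████████
██████████
██████████

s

???♧♠···♠·
???♧♧·♧♧♢·
???♠♠♠♧█·♧
???♢█♧♧♧♠·
???·♠♠♠█♠♧
???♢·★♧♠♠♧
██████████
██████████
██████████
██████████

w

????♧♠···♠
????♧♧·♧♧♢
????♠♠♠♧█·
???·♢█♧♧♧♠
???♢·♠♠♠█♠
???♠♢★♠♧♠♠
██████████
██████████
██████████
██████████

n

????♧♠♠··♠
????♧♠···♠
????♧♧·♧♧♢
???·♠♠♠♧█·
???·♢█♧♧♧♠
???♢·★♠♠█♠
???♠♢·♠♧♠♠
██████████
██████████
██████████

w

?????♧♠♠··
?????♧♠···
?????♧♧·♧♧
???♧·♠♠♠♧█
???♧·♢█♧♧♧
???♢♢★♠♠♠█
???·♠♢·♠♧♠
██████████
██████████
██████████

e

????♧♠♠··♠
????♧♠···♠
????♧♧·♧♧♢
??♧·♠♠♠♧█·
??♧·♢█♧♧♧♠
??♢♢·★♠♠█♠
??·♠♢·♠♧♠♠
██████████
██████████
██████████

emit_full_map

??♠█♠♧♠♢··♠?
??♧♠♠··♠♠♧♠?
??♧♠···♠·♧♠?
??♧♧·♧♧♢·██?
♧·♠♠♠♧█·♧·♧█
♧·♢█♧♧♧♠·█♠♧
♢♢·★♠♠█♠♧♧♧♧
·♠♢·♠♧♠♠♧♧··

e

???♧♠♠··♠♠
???♧♠···♠·
???♧♧·♧♧♢·
?♧·♠♠♠♧█·♧
?♧·♢█♧♧♧♠·
?♢♢·♠★♠█♠♧
?·♠♢·♠♧♠♠♧
██████████
██████████
██████████

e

??♧♠♠··♠♠♧
??♧♠···♠·♧
??♧♧·♧♧♢·█
♧·♠♠♠♧█·♧·
♧·♢█♧♧♧♠·█
♢♢·♠♠★█♠♧♧
·♠♢·♠♧♠♠♧♧
██████████
██████████
██████████

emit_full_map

??♠█♠♧♠♢··♠?
??♧♠♠··♠♠♧♠?
??♧♠···♠·♧♠?
??♧♧·♧♧♢·██?
♧·♠♠♠♧█·♧·♧█
♧·♢█♧♧♧♠·█♠♧
♢♢·♠♠★█♠♧♧♧♧
·♠♢·♠♧♠♠♧♧··


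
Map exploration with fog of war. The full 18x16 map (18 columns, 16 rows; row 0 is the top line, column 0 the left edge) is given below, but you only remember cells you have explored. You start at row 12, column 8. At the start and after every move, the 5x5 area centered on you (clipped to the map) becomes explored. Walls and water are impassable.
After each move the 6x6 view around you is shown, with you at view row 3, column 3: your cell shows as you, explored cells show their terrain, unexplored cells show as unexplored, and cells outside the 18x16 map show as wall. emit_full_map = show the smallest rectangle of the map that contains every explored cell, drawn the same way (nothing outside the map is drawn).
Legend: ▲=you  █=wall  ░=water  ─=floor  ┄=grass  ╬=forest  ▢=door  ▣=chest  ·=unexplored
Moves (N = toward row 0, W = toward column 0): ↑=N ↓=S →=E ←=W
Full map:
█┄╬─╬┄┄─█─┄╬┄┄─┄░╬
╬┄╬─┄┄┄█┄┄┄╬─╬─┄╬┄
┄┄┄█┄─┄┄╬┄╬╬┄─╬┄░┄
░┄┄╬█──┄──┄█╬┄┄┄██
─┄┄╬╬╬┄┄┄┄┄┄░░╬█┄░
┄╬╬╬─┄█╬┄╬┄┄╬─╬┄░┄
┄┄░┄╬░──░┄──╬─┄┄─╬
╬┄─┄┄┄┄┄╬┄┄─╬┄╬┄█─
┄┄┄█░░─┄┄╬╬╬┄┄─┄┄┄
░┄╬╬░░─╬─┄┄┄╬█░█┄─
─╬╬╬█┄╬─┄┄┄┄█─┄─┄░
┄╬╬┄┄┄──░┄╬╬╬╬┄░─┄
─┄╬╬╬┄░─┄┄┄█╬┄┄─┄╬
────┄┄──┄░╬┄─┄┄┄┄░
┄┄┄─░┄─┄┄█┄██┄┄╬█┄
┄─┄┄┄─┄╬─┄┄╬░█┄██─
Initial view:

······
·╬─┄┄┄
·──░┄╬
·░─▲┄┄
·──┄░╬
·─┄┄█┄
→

······
╬─┄┄┄┄
──░┄╬╬
░─┄▲┄█
──┄░╬┄
─┄┄█┄█

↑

······
·╬─┄┄┄
╬─┄┄┄┄
──░▲╬╬
░─┄┄┄█
──┄░╬┄

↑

······
·┄┄╬╬╬
·╬─┄┄┄
╬─┄▲┄┄
──░┄╬╬
░─┄┄┄█

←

······
·─┄┄╬╬
·─╬─┄┄
·╬─▲┄┄
·──░┄╬
·░─┄┄┄

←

······
·░─┄┄╬
·░─╬─┄
·┄╬▲┄┄
·┄──░┄
·┄░─┄┄

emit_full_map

░─┄┄╬╬╬
░─╬─┄┄┄
┄╬▲┄┄┄┄
┄──░┄╬╬
┄░─┄┄┄█
·──┄░╬┄
·─┄┄█┄█

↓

·░─┄┄╬
·░─╬─┄
·┄╬─┄┄
·┄─▲░┄
·┄░─┄┄
·┄──┄░

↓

·░─╬─┄
·┄╬─┄┄
·┄──░┄
·┄░▲┄┄
·┄──┄░
·┄─┄┄█

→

░─╬─┄┄
┄╬─┄┄┄
┄──░┄╬
┄░─▲┄┄
┄──┄░╬
┄─┄┄█┄

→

─╬─┄┄┄
╬─┄┄┄┄
──░┄╬╬
░─┄▲┄█
──┄░╬┄
─┄┄█┄█

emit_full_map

░─┄┄╬╬╬
░─╬─┄┄┄
┄╬─┄┄┄┄
┄──░┄╬╬
┄░─┄▲┄█
┄──┄░╬┄
┄─┄┄█┄█

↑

─┄┄╬╬╬
─╬─┄┄┄
╬─┄┄┄┄
──░▲╬╬
░─┄┄┄█
──┄░╬┄

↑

······
─┄┄╬╬╬
─╬─┄┄┄
╬─┄▲┄┄
──░┄╬╬
░─┄┄┄█

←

······
░─┄┄╬╬
░─╬─┄┄
┄╬─▲┄┄
┄──░┄╬
┄░─┄┄┄

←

······
·░─┄┄╬
·░─╬─┄
·┄╬▲┄┄
·┄──░┄
·┄░─┄┄

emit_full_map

░─┄┄╬╬╬
░─╬─┄┄┄
┄╬▲┄┄┄┄
┄──░┄╬╬
┄░─┄┄┄█
┄──┄░╬┄
┄─┄┄█┄█

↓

·░─┄┄╬
·░─╬─┄
·┄╬─┄┄
·┄─▲░┄
·┄░─┄┄
·┄──┄░


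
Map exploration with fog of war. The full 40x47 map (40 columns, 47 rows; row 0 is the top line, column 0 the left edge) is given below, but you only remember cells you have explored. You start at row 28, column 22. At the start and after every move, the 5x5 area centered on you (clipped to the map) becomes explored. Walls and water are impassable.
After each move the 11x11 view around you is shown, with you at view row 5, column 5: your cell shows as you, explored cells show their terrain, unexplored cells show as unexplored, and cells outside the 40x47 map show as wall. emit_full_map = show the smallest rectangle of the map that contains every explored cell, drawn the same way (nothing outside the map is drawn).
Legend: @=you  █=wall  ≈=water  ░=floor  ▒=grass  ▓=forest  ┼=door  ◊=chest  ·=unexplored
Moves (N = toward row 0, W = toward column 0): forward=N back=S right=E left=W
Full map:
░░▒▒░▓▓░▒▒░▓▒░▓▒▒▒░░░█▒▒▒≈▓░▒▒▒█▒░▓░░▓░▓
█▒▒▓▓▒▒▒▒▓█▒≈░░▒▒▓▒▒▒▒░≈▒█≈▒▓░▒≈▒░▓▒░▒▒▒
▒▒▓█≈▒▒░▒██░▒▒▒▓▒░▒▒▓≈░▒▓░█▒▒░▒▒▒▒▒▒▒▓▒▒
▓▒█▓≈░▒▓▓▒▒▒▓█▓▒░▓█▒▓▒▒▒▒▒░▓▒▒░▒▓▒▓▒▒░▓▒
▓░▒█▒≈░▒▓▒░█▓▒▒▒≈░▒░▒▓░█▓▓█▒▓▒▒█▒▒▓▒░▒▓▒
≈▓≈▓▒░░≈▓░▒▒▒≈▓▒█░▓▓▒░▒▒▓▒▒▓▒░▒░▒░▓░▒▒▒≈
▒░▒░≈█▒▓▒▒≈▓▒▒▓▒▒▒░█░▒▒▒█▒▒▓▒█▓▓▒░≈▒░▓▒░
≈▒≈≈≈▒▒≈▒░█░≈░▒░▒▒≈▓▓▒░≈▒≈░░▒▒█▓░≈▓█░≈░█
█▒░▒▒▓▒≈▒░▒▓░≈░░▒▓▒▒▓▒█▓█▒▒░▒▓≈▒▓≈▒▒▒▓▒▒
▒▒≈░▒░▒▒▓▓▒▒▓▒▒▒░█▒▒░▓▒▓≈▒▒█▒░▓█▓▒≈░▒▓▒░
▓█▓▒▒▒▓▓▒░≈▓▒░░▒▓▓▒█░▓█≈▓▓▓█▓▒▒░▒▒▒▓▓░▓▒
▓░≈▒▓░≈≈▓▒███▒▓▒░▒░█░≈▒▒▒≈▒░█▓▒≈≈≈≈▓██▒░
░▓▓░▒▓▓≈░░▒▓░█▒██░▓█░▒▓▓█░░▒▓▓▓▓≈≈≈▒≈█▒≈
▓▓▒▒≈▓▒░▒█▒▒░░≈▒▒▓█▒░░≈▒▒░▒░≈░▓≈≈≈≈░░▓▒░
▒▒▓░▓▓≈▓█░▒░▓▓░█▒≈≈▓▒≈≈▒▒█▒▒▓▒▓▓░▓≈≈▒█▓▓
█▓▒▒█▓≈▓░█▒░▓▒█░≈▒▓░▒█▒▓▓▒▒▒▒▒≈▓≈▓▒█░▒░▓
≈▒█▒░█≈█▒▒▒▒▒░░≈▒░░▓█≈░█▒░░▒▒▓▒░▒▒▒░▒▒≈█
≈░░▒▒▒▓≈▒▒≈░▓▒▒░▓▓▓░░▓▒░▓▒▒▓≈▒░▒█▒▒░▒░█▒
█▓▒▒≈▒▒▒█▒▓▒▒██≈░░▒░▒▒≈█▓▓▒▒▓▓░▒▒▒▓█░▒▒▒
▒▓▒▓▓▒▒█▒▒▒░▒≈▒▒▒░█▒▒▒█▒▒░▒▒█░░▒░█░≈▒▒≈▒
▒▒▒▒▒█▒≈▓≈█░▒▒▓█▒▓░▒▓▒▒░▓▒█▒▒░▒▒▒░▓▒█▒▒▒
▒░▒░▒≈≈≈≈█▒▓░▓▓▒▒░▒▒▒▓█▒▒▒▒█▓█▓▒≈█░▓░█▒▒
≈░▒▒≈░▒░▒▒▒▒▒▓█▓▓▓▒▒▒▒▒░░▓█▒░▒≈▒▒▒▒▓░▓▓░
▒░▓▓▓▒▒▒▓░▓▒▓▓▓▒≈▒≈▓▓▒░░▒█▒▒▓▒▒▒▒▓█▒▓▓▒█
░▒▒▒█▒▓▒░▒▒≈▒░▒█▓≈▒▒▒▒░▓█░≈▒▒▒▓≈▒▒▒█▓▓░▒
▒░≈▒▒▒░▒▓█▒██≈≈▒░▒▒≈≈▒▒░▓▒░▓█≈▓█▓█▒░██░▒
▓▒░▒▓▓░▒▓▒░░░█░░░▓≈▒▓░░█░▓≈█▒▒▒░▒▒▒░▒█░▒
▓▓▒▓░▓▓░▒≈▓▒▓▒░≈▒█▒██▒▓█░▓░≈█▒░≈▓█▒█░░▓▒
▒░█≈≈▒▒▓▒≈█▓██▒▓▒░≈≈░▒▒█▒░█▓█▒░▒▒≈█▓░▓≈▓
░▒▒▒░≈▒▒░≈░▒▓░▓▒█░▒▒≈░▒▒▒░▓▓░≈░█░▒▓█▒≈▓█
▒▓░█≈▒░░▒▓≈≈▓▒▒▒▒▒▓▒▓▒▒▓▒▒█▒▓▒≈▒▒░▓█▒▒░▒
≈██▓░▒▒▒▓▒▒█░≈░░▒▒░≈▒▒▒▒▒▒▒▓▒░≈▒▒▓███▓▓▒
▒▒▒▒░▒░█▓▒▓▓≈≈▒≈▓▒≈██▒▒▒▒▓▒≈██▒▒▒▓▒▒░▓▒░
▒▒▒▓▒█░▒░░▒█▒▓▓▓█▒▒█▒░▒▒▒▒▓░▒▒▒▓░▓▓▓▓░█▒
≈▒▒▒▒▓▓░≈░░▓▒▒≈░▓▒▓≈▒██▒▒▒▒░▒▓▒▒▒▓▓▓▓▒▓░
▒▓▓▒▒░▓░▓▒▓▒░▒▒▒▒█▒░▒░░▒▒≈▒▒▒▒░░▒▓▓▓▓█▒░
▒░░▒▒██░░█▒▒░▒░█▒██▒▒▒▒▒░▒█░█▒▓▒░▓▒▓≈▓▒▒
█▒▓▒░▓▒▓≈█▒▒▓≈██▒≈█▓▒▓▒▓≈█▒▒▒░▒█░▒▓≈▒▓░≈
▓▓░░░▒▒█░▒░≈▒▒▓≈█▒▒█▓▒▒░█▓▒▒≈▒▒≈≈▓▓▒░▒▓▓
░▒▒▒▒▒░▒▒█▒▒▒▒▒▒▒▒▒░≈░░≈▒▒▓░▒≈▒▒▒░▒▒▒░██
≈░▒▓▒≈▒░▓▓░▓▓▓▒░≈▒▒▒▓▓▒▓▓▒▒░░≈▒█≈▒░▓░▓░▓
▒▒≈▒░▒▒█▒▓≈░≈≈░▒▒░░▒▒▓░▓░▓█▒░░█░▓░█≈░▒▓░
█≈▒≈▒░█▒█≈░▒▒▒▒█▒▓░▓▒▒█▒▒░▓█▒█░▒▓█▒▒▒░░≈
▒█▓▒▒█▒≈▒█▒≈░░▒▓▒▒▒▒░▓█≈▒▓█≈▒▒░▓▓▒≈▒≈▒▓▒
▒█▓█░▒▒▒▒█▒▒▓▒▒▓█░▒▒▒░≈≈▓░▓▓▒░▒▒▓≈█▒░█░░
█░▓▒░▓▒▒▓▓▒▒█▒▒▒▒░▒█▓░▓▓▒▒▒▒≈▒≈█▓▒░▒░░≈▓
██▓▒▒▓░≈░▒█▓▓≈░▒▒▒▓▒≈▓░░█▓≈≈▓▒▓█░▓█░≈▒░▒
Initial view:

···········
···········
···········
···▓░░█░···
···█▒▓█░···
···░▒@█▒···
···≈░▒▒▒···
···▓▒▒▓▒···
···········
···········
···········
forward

···········
···········
···········
···≈▒▒░▓···
···▓░░█░···
···█▒@█░···
···░▒▒█▒···
···≈░▒▒▒···
···▓▒▒▓▒···
···········
···········

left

···········
···········
···········
···≈≈▒▒░▓··
···▒▓░░█░··
···██@▓█░··
···≈░▒▒█▒··
···▒≈░▒▒▒··
····▓▒▒▓▒··
···········
···········

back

···········
···········
···≈≈▒▒░▓··
···▒▓░░█░··
···██▒▓█░··
···≈░@▒█▒··
···▒≈░▒▒▒··
···▒▓▒▒▓▒··
···········
···········
···········

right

···········
···········
··≈≈▒▒░▓···
··▒▓░░█░···
··██▒▓█░···
··≈░▒@█▒···
··▒≈░▒▒▒···
··▒▓▒▒▓▒···
···········
···········
···········

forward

···········
···········
···········
··≈≈▒▒░▓···
··▒▓░░█░···
··██▒@█░···
··≈░▒▒█▒···
··▒≈░▒▒▒···
··▒▓▒▒▓▒···
···········
···········

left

···········
···········
···········
···≈≈▒▒░▓··
···▒▓░░█░··
···██@▓█░··
···≈░▒▒█▒··
···▒≈░▒▒▒··
···▒▓▒▒▓▒··
···········
···········

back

···········
···········
···≈≈▒▒░▓··
···▒▓░░█░··
···██▒▓█░··
···≈░@▒█▒··
···▒≈░▒▒▒··
···▒▓▒▒▓▒··
···········
···········
···········

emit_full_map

≈≈▒▒░▓
▒▓░░█░
██▒▓█░
≈░@▒█▒
▒≈░▒▒▒
▒▓▒▒▓▒

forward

···········
···········
···········
···≈≈▒▒░▓··
···▒▓░░█░··
···██@▓█░··
···≈░▒▒█▒··
···▒≈░▒▒▒··
···▒▓▒▒▓▒··
···········
···········

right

···········
···········
···········
··≈≈▒▒░▓···
··▒▓░░█░···
··██▒@█░···
··≈░▒▒█▒···
··▒≈░▒▒▒···
··▒▓▒▒▓▒···
···········
···········

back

···········
···········
··≈≈▒▒░▓···
··▒▓░░█░···
··██▒▓█░···
··≈░▒@█▒···
··▒≈░▒▒▒···
··▒▓▒▒▓▒···
···········
···········
···········


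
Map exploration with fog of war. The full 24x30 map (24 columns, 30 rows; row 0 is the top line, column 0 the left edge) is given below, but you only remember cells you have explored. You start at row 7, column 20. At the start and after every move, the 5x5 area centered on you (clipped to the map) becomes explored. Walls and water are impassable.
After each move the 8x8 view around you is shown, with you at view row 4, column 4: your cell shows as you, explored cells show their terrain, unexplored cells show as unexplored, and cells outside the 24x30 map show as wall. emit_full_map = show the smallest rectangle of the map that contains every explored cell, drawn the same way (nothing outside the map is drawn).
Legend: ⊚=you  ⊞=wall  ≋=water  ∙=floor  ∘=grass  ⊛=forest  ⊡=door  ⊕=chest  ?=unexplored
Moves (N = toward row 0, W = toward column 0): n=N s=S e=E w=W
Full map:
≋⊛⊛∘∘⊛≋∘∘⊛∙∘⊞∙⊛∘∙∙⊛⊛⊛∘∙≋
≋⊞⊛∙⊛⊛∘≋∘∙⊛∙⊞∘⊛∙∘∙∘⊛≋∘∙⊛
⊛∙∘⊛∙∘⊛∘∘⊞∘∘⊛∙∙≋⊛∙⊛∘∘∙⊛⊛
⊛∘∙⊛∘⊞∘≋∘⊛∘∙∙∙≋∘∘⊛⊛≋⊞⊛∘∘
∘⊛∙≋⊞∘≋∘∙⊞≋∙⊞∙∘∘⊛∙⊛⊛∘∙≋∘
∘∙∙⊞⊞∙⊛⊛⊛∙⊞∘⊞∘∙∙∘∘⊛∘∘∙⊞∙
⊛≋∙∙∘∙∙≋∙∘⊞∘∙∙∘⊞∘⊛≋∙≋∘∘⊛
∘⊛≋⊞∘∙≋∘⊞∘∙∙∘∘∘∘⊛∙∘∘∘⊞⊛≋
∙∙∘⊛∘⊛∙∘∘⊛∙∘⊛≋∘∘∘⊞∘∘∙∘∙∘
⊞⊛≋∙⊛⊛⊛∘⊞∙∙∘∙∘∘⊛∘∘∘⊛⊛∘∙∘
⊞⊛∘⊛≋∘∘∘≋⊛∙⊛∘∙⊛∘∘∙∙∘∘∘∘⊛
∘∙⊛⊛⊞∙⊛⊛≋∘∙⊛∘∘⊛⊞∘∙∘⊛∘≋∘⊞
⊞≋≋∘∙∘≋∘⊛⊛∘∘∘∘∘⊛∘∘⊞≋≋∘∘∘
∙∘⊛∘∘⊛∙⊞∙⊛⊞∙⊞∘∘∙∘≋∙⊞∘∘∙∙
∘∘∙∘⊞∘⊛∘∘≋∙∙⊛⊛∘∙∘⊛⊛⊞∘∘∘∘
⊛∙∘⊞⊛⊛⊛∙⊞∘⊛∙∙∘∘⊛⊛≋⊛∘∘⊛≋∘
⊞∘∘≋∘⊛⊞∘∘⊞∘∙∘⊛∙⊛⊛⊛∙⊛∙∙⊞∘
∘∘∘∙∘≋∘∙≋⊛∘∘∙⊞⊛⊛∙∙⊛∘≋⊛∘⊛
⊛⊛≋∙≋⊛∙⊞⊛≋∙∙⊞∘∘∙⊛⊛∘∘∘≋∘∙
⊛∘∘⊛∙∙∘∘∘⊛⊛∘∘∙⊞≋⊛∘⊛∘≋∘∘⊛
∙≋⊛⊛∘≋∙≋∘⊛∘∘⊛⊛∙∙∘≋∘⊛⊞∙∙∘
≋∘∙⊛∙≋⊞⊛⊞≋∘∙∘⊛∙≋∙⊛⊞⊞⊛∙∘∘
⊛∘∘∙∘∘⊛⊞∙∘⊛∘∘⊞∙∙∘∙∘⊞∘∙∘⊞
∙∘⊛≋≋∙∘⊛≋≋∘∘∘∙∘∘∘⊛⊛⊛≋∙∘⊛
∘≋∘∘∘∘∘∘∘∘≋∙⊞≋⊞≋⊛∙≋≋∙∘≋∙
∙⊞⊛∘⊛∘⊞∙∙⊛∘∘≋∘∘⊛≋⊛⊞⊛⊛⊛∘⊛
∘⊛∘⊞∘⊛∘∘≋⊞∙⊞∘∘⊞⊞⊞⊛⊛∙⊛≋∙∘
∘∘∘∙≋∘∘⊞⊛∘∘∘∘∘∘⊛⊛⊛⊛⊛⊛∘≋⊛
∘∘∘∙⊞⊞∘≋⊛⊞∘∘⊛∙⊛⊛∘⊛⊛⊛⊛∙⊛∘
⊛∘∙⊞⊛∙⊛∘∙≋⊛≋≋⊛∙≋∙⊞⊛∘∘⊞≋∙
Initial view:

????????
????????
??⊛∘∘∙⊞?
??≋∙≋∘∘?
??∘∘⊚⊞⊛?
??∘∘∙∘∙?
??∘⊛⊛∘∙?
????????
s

????????
??⊛∘∘∙⊞?
??≋∙≋∘∘?
??∘∘∘⊞⊛?
??∘∘⊚∘∙?
??∘⊛⊛∘∙?
??∙∘∘∘∘?
????????

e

???????⊞
?⊛∘∘∙⊞?⊞
?≋∙≋∘∘⊛⊞
?∘∘∘⊞⊛≋⊞
?∘∘∙⊚∙∘⊞
?∘⊛⊛∘∙∘⊞
?∙∘∘∘∘⊛⊞
???????⊞

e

??????⊞⊞
⊛∘∘∙⊞?⊞⊞
≋∙≋∘∘⊛⊞⊞
∘∘∘⊞⊛≋⊞⊞
∘∘∙∘⊚∘⊞⊞
∘⊛⊛∘∙∘⊞⊞
∙∘∘∘∘⊛⊞⊞
??????⊞⊞

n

??????⊞⊞
??????⊞⊞
⊛∘∘∙⊞∙⊞⊞
≋∙≋∘∘⊛⊞⊞
∘∘∘⊞⊚≋⊞⊞
∘∘∙∘∙∘⊞⊞
∘⊛⊛∘∙∘⊞⊞
∙∘∘∘∘⊛⊞⊞

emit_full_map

⊛∘∘∙⊞∙
≋∙≋∘∘⊛
∘∘∘⊞⊚≋
∘∘∙∘∙∘
∘⊛⊛∘∙∘
∙∘∘∘∘⊛

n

??????⊞⊞
??????⊞⊞
??∘∙≋∘⊞⊞
⊛∘∘∙⊞∙⊞⊞
≋∙≋∘⊚⊛⊞⊞
∘∘∘⊞⊛≋⊞⊞
∘∘∙∘∙∘⊞⊞
∘⊛⊛∘∙∘⊞⊞

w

???????⊞
???????⊞
??⊛∘∙≋∘⊞
?⊛∘∘∙⊞∙⊞
?≋∙≋⊚∘⊛⊞
?∘∘∘⊞⊛≋⊞
?∘∘∙∘∙∘⊞
?∘⊛⊛∘∙∘⊞

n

???????⊞
???????⊞
??≋⊞⊛∘∘⊞
??⊛∘∙≋∘⊞
?⊛∘∘⊚⊞∙⊞
?≋∙≋∘∘⊛⊞
?∘∘∘⊞⊛≋⊞
?∘∘∙∘∙∘⊞

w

????????
????????
??⊛≋⊞⊛∘∘
??⊛⊛∘∙≋∘
??⊛∘⊚∙⊞∙
??≋∙≋∘∘⊛
??∘∘∘⊞⊛≋
??∘∘∙∘∙∘

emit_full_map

⊛≋⊞⊛∘∘
⊛⊛∘∙≋∘
⊛∘⊚∙⊞∙
≋∙≋∘∘⊛
∘∘∘⊞⊛≋
∘∘∙∘∙∘
∘⊛⊛∘∙∘
∙∘∘∘∘⊛

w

????????
????????
??⊛⊛≋⊞⊛∘
??∙⊛⊛∘∙≋
??∘⊛⊚∘∙⊞
??⊛≋∙≋∘∘
??∙∘∘∘⊞⊛
???∘∘∙∘∙

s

????????
??⊛⊛≋⊞⊛∘
??∙⊛⊛∘∙≋
??∘⊛∘∘∙⊞
??⊛≋⊚≋∘∘
??∙∘∘∘⊞⊛
??⊞∘∘∙∘∙
???∘⊛⊛∘∙

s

??⊛⊛≋⊞⊛∘
??∙⊛⊛∘∙≋
??∘⊛∘∘∙⊞
??⊛≋∙≋∘∘
??∙∘⊚∘⊞⊛
??⊞∘∘∙∘∙
??∘∘⊛⊛∘∙
???∙∘∘∘∘

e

?⊛⊛≋⊞⊛∘∘
?∙⊛⊛∘∙≋∘
?∘⊛∘∘∙⊞∙
?⊛≋∙≋∘∘⊛
?∙∘∘⊚⊞⊛≋
?⊞∘∘∙∘∙∘
?∘∘⊛⊛∘∙∘
??∙∘∘∘∘⊛

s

?∙⊛⊛∘∙≋∘
?∘⊛∘∘∙⊞∙
?⊛≋∙≋∘∘⊛
?∙∘∘∘⊞⊛≋
?⊞∘∘⊚∘∙∘
?∘∘⊛⊛∘∙∘
??∙∘∘∘∘⊛
????????

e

∙⊛⊛∘∙≋∘⊞
∘⊛∘∘∙⊞∙⊞
⊛≋∙≋∘∘⊛⊞
∙∘∘∘⊞⊛≋⊞
⊞∘∘∙⊚∙∘⊞
∘∘⊛⊛∘∙∘⊞
?∙∘∘∘∘⊛⊞
???????⊞

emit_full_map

⊛⊛≋⊞⊛∘∘
∙⊛⊛∘∙≋∘
∘⊛∘∘∙⊞∙
⊛≋∙≋∘∘⊛
∙∘∘∘⊞⊛≋
⊞∘∘∙⊚∙∘
∘∘⊛⊛∘∙∘
?∙∘∘∘∘⊛

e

⊛⊛∘∙≋∘⊞⊞
⊛∘∘∙⊞∙⊞⊞
≋∙≋∘∘⊛⊞⊞
∘∘∘⊞⊛≋⊞⊞
∘∘∙∘⊚∘⊞⊞
∘⊛⊛∘∙∘⊞⊞
∙∘∘∘∘⊛⊞⊞
??????⊞⊞

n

⊛≋⊞⊛∘∘⊞⊞
⊛⊛∘∙≋∘⊞⊞
⊛∘∘∙⊞∙⊞⊞
≋∙≋∘∘⊛⊞⊞
∘∘∘⊞⊚≋⊞⊞
∘∘∙∘∙∘⊞⊞
∘⊛⊛∘∙∘⊞⊞
∙∘∘∘∘⊛⊞⊞

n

??????⊞⊞
⊛≋⊞⊛∘∘⊞⊞
⊛⊛∘∙≋∘⊞⊞
⊛∘∘∙⊞∙⊞⊞
≋∙≋∘⊚⊛⊞⊞
∘∘∘⊞⊛≋⊞⊞
∘∘∙∘∙∘⊞⊞
∘⊛⊛∘∙∘⊞⊞

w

???????⊞
⊛⊛≋⊞⊛∘∘⊞
∙⊛⊛∘∙≋∘⊞
∘⊛∘∘∙⊞∙⊞
⊛≋∙≋⊚∘⊛⊞
∙∘∘∘⊞⊛≋⊞
⊞∘∘∙∘∙∘⊞
∘∘⊛⊛∘∙∘⊞

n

???????⊞
???????⊞
⊛⊛≋⊞⊛∘∘⊞
∙⊛⊛∘∙≋∘⊞
∘⊛∘∘⊚⊞∙⊞
⊛≋∙≋∘∘⊛⊞
∙∘∘∘⊞⊛≋⊞
⊞∘∘∙∘∙∘⊞

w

????????
????????
?⊛⊛≋⊞⊛∘∘
?∙⊛⊛∘∙≋∘
?∘⊛∘⊚∙⊞∙
?⊛≋∙≋∘∘⊛
?∙∘∘∘⊞⊛≋
?⊞∘∘∙∘∙∘

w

????????
????????
??⊛⊛≋⊞⊛∘
??∙⊛⊛∘∙≋
??∘⊛⊚∘∙⊞
??⊛≋∙≋∘∘
??∙∘∘∘⊞⊛
??⊞∘∘∙∘∙

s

????????
??⊛⊛≋⊞⊛∘
??∙⊛⊛∘∙≋
??∘⊛∘∘∙⊞
??⊛≋⊚≋∘∘
??∙∘∘∘⊞⊛
??⊞∘∘∙∘∙
??∘∘⊛⊛∘∙

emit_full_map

⊛⊛≋⊞⊛∘∘
∙⊛⊛∘∙≋∘
∘⊛∘∘∙⊞∙
⊛≋⊚≋∘∘⊛
∙∘∘∘⊞⊛≋
⊞∘∘∙∘∙∘
∘∘⊛⊛∘∙∘
?∙∘∘∘∘⊛

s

??⊛⊛≋⊞⊛∘
??∙⊛⊛∘∙≋
??∘⊛∘∘∙⊞
??⊛≋∙≋∘∘
??∙∘⊚∘⊞⊛
??⊞∘∘∙∘∙
??∘∘⊛⊛∘∙
???∙∘∘∘∘

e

?⊛⊛≋⊞⊛∘∘
?∙⊛⊛∘∙≋∘
?∘⊛∘∘∙⊞∙
?⊛≋∙≋∘∘⊛
?∙∘∘⊚⊞⊛≋
?⊞∘∘∙∘∙∘
?∘∘⊛⊛∘∙∘
??∙∘∘∘∘⊛
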